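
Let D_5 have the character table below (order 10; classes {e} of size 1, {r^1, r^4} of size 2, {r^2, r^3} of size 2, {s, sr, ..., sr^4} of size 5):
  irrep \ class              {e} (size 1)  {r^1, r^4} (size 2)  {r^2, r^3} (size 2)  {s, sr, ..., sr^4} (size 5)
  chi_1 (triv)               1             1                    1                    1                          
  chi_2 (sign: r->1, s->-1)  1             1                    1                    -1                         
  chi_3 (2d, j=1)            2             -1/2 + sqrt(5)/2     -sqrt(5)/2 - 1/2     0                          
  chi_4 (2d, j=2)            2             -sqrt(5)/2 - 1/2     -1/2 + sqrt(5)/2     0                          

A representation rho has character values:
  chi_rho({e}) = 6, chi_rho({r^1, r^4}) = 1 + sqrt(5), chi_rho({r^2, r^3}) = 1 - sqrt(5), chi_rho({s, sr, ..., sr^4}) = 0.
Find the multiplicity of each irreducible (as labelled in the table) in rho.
Multiplicities: chi_1: 1, chi_2: 1, chi_3: 2, chi_4: 0.

Working: Use <chi_rho, chi> = (1/|G|) sum_C |C| * chi_rho(C) * conj(chi(C)) with |G| = 10 for each irreducible chi in the table:
  <chi_rho, chi_1> = (1/10)[1*(6)*conj(1) + 2*(1 + sqrt(5))*conj(1) + 2*(1 - sqrt(5))*conj(1) + 5*(0)*conj(1)]
      = (1/10)[(6) + (2 + 2*sqrt(5)) + (2 - 2*sqrt(5)) + (0)] = 10/10 = 1
  <chi_rho, chi_2> = (1/10)[1*(6)*conj(1) + 2*(1 + sqrt(5))*conj(1) + 2*(1 - sqrt(5))*conj(1) + 5*(0)*conj(-1)]
      = (1/10)[(6) + (2 + 2*sqrt(5)) + (2 - 2*sqrt(5)) + (0)] = 10/10 = 1
  <chi_rho, chi_3> = (1/10)[1*(6)*conj(2) + 2*(1 + sqrt(5))*conj(-1/2 + sqrt(5)/2) + 2*(1 - sqrt(5))*conj(-sqrt(5)/2 - 1/2) + 5*(0)*conj(0)]
      = (1/10)[(12) + (4) + (4) + (0)] = 20/10 = 2
  <chi_rho, chi_4> = (1/10)[1*(6)*conj(2) + 2*(1 + sqrt(5))*conj(-sqrt(5)/2 - 1/2) + 2*(1 - sqrt(5))*conj(-1/2 + sqrt(5)/2) + 5*(0)*conj(0)]
      = (1/10)[(12) + (-6 - 2*sqrt(5)) + (-6 + 2*sqrt(5)) + (0)] = 0/10 = 0
Dimension check: dim(rho) = sum (mult * dim) = 1*1 + 1*1 + 2*2 + 0*2 = 6 = chi_rho(e) = 6.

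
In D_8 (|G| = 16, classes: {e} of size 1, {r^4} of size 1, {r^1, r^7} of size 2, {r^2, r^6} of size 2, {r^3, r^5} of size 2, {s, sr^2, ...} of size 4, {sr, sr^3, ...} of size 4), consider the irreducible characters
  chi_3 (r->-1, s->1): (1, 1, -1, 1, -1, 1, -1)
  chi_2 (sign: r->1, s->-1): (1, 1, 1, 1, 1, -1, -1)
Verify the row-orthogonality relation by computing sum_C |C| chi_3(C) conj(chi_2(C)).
Sum = 0; so <chi_3, chi_2> = 0 (distinct irreducibles are orthogonal).

Explanation: Compute term by term over conjugacy classes (|C| * chi_3(C) * conj(chi_2(C))):
  1*(1)*conj(1) + 1*(1)*conj(1) + 2*(-1)*conj(1) + 2*(1)*conj(1) + 2*(-1)*conj(1) + 4*(1)*conj(-1) + 4*(-1)*conj(-1)
  = (1) + (1) + (-2) + (2) + (-2) + (-4) + (4)
  = 0.
Dividing by |G| = 16 gives 0/16 = 0, matching the row-orthogonality relation <chi_3, chi_2> = [chi_3 = chi_2].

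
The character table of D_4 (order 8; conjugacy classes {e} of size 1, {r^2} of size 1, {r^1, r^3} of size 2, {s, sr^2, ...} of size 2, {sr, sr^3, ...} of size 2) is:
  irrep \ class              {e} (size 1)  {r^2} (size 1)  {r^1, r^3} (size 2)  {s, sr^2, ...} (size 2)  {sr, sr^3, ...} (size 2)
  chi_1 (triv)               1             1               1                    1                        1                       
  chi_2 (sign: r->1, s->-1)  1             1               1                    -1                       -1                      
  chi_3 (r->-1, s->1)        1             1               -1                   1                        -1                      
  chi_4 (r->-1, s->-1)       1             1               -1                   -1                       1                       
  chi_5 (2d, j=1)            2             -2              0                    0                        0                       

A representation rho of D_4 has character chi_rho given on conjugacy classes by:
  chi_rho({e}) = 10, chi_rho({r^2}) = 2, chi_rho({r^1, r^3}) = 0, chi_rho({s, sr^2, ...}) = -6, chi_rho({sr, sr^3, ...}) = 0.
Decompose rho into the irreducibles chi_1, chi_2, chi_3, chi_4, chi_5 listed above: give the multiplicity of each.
Multiplicities: chi_1: 0, chi_2: 3, chi_3: 0, chi_4: 3, chi_5: 2.

Why: Use <chi_rho, chi> = (1/|G|) sum_C |C| * chi_rho(C) * conj(chi(C)) with |G| = 8 for each irreducible chi in the table:
  <chi_rho, chi_1> = (1/8)[1*(10)*conj(1) + 1*(2)*conj(1) + 2*(0)*conj(1) + 2*(-6)*conj(1) + 2*(0)*conj(1)]
      = (1/8)[(10) + (2) + (0) + (-12) + (0)] = 0/8 = 0
  <chi_rho, chi_2> = (1/8)[1*(10)*conj(1) + 1*(2)*conj(1) + 2*(0)*conj(1) + 2*(-6)*conj(-1) + 2*(0)*conj(-1)]
      = (1/8)[(10) + (2) + (0) + (12) + (0)] = 24/8 = 3
  <chi_rho, chi_3> = (1/8)[1*(10)*conj(1) + 1*(2)*conj(1) + 2*(0)*conj(-1) + 2*(-6)*conj(1) + 2*(0)*conj(-1)]
      = (1/8)[(10) + (2) + (0) + (-12) + (0)] = 0/8 = 0
  <chi_rho, chi_4> = (1/8)[1*(10)*conj(1) + 1*(2)*conj(1) + 2*(0)*conj(-1) + 2*(-6)*conj(-1) + 2*(0)*conj(1)]
      = (1/8)[(10) + (2) + (0) + (12) + (0)] = 24/8 = 3
  <chi_rho, chi_5> = (1/8)[1*(10)*conj(2) + 1*(2)*conj(-2) + 2*(0)*conj(0) + 2*(-6)*conj(0) + 2*(0)*conj(0)]
      = (1/8)[(20) + (-4) + (0) + (0) + (0)] = 16/8 = 2
Dimension check: dim(rho) = sum (mult * dim) = 0*1 + 3*1 + 0*1 + 3*1 + 2*2 = 10 = chi_rho(e) = 10.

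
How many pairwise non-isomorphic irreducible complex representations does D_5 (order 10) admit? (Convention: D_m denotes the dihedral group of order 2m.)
4

Proof sketch: The number of irreducible complex representations of a finite group equals its number of conjugacy classes. D_5 has 4 conjugacy classes ((n+3)/2 for n odd), so D_5 (order 10) has exactly 4 irreducible complex representations.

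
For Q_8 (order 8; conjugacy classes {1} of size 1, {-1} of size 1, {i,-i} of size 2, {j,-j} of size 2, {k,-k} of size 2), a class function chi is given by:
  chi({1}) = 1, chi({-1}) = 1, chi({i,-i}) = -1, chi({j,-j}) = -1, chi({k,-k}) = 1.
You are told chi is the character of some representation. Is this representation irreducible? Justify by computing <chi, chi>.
Irreducible: <chi, chi> = 1.

<chi, chi> = (1/|G|) sum_C |C| * |chi(C)|^2 = (1/8)[1*|1|^2 + 1*|1|^2 + 2*|-1|^2 + 2*|-1|^2 + 2*|1|^2]
  = (1/8)[(1) + (1) + (2) + (2) + (2)] = 8/8 = 1.
A character is irreducible iff <chi, chi> = 1, so this representation is irreducible.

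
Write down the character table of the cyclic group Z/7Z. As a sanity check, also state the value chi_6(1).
Character table of Z/7Z (irreps indexed chi_0,...,chi_6 with chi_k(m) = zeta_7^(k*m), zeta_7 = exp(2*pi*i/7)):
  irrep \ class  {0} (size 1)  {1} (size 1)    {2} (size 1)    {3} (size 1)    {4} (size 1)    {5} (size 1)    {6} (size 1)  
  chi_0          1             1               1               1               1               1               1             
  chi_1          1             exp(2*I*pi/7)   exp(4*I*pi/7)   exp(6*I*pi/7)   exp(-6*I*pi/7)  exp(-4*I*pi/7)  exp(-2*I*pi/7)
  chi_2          1             exp(4*I*pi/7)   exp(-6*I*pi/7)  exp(-2*I*pi/7)  exp(2*I*pi/7)   exp(6*I*pi/7)   exp(-4*I*pi/7)
  chi_3          1             exp(6*I*pi/7)   exp(-2*I*pi/7)  exp(4*I*pi/7)   exp(-4*I*pi/7)  exp(2*I*pi/7)   exp(-6*I*pi/7)
  chi_4          1             exp(-6*I*pi/7)  exp(2*I*pi/7)   exp(-4*I*pi/7)  exp(4*I*pi/7)   exp(-2*I*pi/7)  exp(6*I*pi/7) 
  chi_5          1             exp(-4*I*pi/7)  exp(6*I*pi/7)   exp(2*I*pi/7)   exp(-2*I*pi/7)  exp(-6*I*pi/7)  exp(4*I*pi/7) 
  chi_6          1             exp(-2*I*pi/7)  exp(-4*I*pi/7)  exp(-6*I*pi/7)  exp(6*I*pi/7)   exp(4*I*pi/7)   exp(2*I*pi/7) 

Spot check: chi_6(1) = zeta_7^(6*1) = zeta_7^6 = exp(-2*I*pi/7).

Proof sketch: Z/7Z is abelian, so all 7 irreducible complex representations are 1-dimensional. They are given by chi_k(m) = zeta_7^(k*m) for k = 0,...,6. Row orthogonality: sum_m chi_k(m) conj(chi_l(m)) = 7 * [k = l].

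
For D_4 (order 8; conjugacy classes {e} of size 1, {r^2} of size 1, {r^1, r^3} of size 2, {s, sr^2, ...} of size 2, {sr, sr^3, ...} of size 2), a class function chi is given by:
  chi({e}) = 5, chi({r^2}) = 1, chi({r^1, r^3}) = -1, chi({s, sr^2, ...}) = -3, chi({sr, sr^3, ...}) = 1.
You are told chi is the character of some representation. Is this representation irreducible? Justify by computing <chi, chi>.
Not irreducible (reducible): <chi, chi> = 6 > 1.

<chi, chi> = (1/|G|) sum_C |C| * |chi(C)|^2 = (1/8)[1*|5|^2 + 1*|1|^2 + 2*|-1|^2 + 2*|-3|^2 + 2*|1|^2]
  = (1/8)[(25) + (1) + (2) + (18) + (2)] = 48/8 = 6.
A character is irreducible iff <chi, chi> = 1, so this representation is reducible.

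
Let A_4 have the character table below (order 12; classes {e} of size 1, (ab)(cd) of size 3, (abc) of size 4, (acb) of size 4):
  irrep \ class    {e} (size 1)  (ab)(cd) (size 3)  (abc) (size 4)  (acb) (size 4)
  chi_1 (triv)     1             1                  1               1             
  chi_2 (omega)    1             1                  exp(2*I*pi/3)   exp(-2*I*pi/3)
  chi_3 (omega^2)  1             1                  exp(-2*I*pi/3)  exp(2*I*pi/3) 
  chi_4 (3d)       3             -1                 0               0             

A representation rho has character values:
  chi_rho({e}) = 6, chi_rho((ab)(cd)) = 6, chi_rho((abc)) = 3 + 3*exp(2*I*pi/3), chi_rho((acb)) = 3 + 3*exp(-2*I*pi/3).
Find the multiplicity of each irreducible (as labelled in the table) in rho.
Multiplicities: chi_1: 3, chi_2: 3, chi_3: 0, chi_4: 0.

Use <chi_rho, chi> = (1/|G|) sum_C |C| * chi_rho(C) * conj(chi(C)) with |G| = 12 for each irreducible chi in the table:
  <chi_rho, chi_1> = (1/12)[1*(6)*conj(1) + 3*(6)*conj(1) + 4*(3 + 3*exp(2*I*pi/3))*conj(1) + 4*(3 + 3*exp(-2*I*pi/3))*conj(1)]
      = (1/12)[(6) + (18) + (12 + 12*exp(2*I*pi/3)) + (12 + 12*exp(-2*I*pi/3))] = 36/12 = 3
  <chi_rho, chi_2> = (1/12)[1*(6)*conj(1) + 3*(6)*conj(1) + 4*(3 + 3*exp(2*I*pi/3))*conj(exp(2*I*pi/3)) + 4*(3 + 3*exp(-2*I*pi/3))*conj(exp(-2*I*pi/3))]
      = (1/12)[(6) + (18) + (12 + 12*exp(-2*I*pi/3)) + (12 + 12*exp(2*I*pi/3))] = 36/12 = 3
  <chi_rho, chi_3> = (1/12)[1*(6)*conj(1) + 3*(6)*conj(1) + 4*(3 + 3*exp(2*I*pi/3))*conj(exp(-2*I*pi/3)) + 4*(3 + 3*exp(-2*I*pi/3))*conj(exp(2*I*pi/3))]
      = (1/12)[(6) + (18) + (-12) + (-12)] = 0/12 = 0
  <chi_rho, chi_4> = (1/12)[1*(6)*conj(3) + 3*(6)*conj(-1) + 4*(3 + 3*exp(2*I*pi/3))*conj(0) + 4*(3 + 3*exp(-2*I*pi/3))*conj(0)]
      = (1/12)[(18) + (-18) + (0) + (0)] = 0/12 = 0
(Exp terms are combined using exp(i*s)*conj(exp(i*t)) = exp(i*(s-t)), and sums of them are collapsed using the identity that for every m > 1 the m distinct m-th roots of unity sum to 0, e.g. 1 + exp(2*I*pi/3) + exp(-2*I*pi/3) = 0.)
Dimension check: dim(rho) = sum (mult * dim) = 3*1 + 3*1 + 0*1 + 0*3 = 6 = chi_rho(e) = 6.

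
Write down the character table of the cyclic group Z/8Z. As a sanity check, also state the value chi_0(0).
Character table of Z/8Z (irreps indexed chi_0,...,chi_7 with chi_k(m) = zeta_8^(k*m), zeta_8 = exp(2*pi*i/8)):
  irrep \ class  {0} (size 1)  {1} (size 1)    {2} (size 1)  {3} (size 1)    {4} (size 1)  {5} (size 1)    {6} (size 1)  {7} (size 1)  
  chi_0          1             1               1             1               1             1               1             1             
  chi_1          1             exp(I*pi/4)     I             exp(3*I*pi/4)   -1            exp(-3*I*pi/4)  -I            exp(-I*pi/4)  
  chi_2          1             I               -1            -I              1             I               -1            -I            
  chi_3          1             exp(3*I*pi/4)   -I            exp(I*pi/4)     -1            exp(-I*pi/4)    I             exp(-3*I*pi/4)
  chi_4          1             -1              1             -1              1             -1              1             -1            
  chi_5          1             exp(-3*I*pi/4)  I             exp(-I*pi/4)    -1            exp(I*pi/4)     -I            exp(3*I*pi/4) 
  chi_6          1             -I              -1            I               1             -I              -1            I             
  chi_7          1             exp(-I*pi/4)    -I            exp(-3*I*pi/4)  -1            exp(3*I*pi/4)   I             exp(I*pi/4)   

Spot check: chi_0(0) = zeta_8^(0*0) = zeta_8^0 = 1.

Argument: Z/8Z is abelian, so all 8 irreducible complex representations are 1-dimensional. They are given by chi_k(m) = zeta_8^(k*m) for k = 0,...,7. Row orthogonality: sum_m chi_k(m) conj(chi_l(m)) = 8 * [k = l].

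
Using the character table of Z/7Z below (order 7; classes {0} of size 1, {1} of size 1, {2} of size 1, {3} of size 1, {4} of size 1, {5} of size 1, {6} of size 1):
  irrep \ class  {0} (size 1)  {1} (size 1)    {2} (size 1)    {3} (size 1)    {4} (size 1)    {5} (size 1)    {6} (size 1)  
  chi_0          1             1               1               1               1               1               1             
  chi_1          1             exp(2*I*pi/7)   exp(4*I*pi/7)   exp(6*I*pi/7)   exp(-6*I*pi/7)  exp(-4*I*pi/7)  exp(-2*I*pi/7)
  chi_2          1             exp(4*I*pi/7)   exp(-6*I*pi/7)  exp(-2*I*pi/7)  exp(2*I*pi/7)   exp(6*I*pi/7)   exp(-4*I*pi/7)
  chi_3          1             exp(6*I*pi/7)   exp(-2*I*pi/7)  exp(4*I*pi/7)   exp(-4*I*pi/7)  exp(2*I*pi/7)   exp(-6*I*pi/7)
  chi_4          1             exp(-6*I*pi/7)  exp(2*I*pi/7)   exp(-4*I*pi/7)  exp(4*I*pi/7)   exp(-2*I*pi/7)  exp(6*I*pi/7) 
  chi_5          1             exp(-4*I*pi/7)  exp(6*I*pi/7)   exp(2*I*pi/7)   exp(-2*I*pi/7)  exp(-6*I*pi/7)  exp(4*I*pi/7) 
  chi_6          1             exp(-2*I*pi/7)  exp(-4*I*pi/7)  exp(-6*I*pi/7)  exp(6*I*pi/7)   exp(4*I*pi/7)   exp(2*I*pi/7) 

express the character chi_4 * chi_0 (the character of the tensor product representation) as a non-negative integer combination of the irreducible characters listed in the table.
chi_4 tensor chi_0 = chi_4 (all other irreducibles have multiplicity 0).

Argument: The character of a tensor product is the pointwise product (chi_4 * chi_0)(C) = chi_4(C) * chi_0(C):
  {0}: (1)*(1), {1}: (exp(-6*I*pi/7))*(1), {2}: (exp(2*I*pi/7))*(1), {3}: (exp(-4*I*pi/7))*(1), {4}: (exp(4*I*pi/7))*(1), {5}: (exp(-2*I*pi/7))*(1), {6}: (exp(6*I*pi/7))*(1)
so (chi_4 * chi_0) takes values
  {0} -> 1, {1} -> exp(-6*I*pi/7), {2} -> exp(2*I*pi/7), {3} -> exp(-4*I*pi/7), {4} -> exp(4*I*pi/7), {5} -> exp(-2*I*pi/7), {6} -> exp(6*I*pi/7).
Now take the inner product of this character with each irreducible chi from the table, <chi_4*chi_0, chi> = (1/7) sum_C |C| (chi_4*chi_0)(C) conj(chi(C)):
  <chi_4*chi_0, chi_0> = (1/7)[1*(1)*conj(1) + 1*(exp(-6*I*pi/7))*conj(1) + 1*(exp(2*I*pi/7))*conj(1) + 1*(exp(-4*I*pi/7))*conj(1) + 1*(exp(4*I*pi/7))*conj(1) + 1*(exp(-2*I*pi/7))*conj(1) + 1*(exp(6*I*pi/7))*conj(1)]
      = (1/7)[(1) + (exp(-6*I*pi/7)) + (exp(2*I*pi/7)) + (exp(-4*I*pi/7)) + (exp(4*I*pi/7)) + (exp(-2*I*pi/7)) + (exp(6*I*pi/7))] = 0/7 = 0
  <chi_4*chi_0, chi_1> = (1/7)[1*(1)*conj(1) + 1*(exp(-6*I*pi/7))*conj(exp(2*I*pi/7)) + 1*(exp(2*I*pi/7))*conj(exp(4*I*pi/7)) + 1*(exp(-4*I*pi/7))*conj(exp(6*I*pi/7)) + 1*(exp(4*I*pi/7))*conj(exp(-6*I*pi/7)) + 1*(exp(-2*I*pi/7))*conj(exp(-4*I*pi/7)) + 1*(exp(6*I*pi/7))*conj(exp(-2*I*pi/7))]
      = (1/7)[(1) + (exp(6*I*pi/7)) + (exp(-2*I*pi/7)) + (exp(4*I*pi/7)) + (exp(-4*I*pi/7)) + (exp(2*I*pi/7)) + (exp(-6*I*pi/7))] = 0/7 = 0
  <chi_4*chi_0, chi_2> = (1/7)[1*(1)*conj(1) + 1*(exp(-6*I*pi/7))*conj(exp(4*I*pi/7)) + 1*(exp(2*I*pi/7))*conj(exp(-6*I*pi/7)) + 1*(exp(-4*I*pi/7))*conj(exp(-2*I*pi/7)) + 1*(exp(4*I*pi/7))*conj(exp(2*I*pi/7)) + 1*(exp(-2*I*pi/7))*conj(exp(6*I*pi/7)) + 1*(exp(6*I*pi/7))*conj(exp(-4*I*pi/7))]
      = (1/7)[(1) + (exp(4*I*pi/7)) + (exp(-6*I*pi/7)) + (exp(-2*I*pi/7)) + (exp(2*I*pi/7)) + (exp(6*I*pi/7)) + (exp(-4*I*pi/7))] = 0/7 = 0
  <chi_4*chi_0, chi_3> = (1/7)[1*(1)*conj(1) + 1*(exp(-6*I*pi/7))*conj(exp(6*I*pi/7)) + 1*(exp(2*I*pi/7))*conj(exp(-2*I*pi/7)) + 1*(exp(-4*I*pi/7))*conj(exp(4*I*pi/7)) + 1*(exp(4*I*pi/7))*conj(exp(-4*I*pi/7)) + 1*(exp(-2*I*pi/7))*conj(exp(2*I*pi/7)) + 1*(exp(6*I*pi/7))*conj(exp(-6*I*pi/7))]
      = (1/7)[(1) + (exp(2*I*pi/7)) + (exp(4*I*pi/7)) + (exp(6*I*pi/7)) + (exp(-6*I*pi/7)) + (exp(-4*I*pi/7)) + (exp(-2*I*pi/7))] = 0/7 = 0
  <chi_4*chi_0, chi_4> = (1/7)[1*(1)*conj(1) + 1*(exp(-6*I*pi/7))*conj(exp(-6*I*pi/7)) + 1*(exp(2*I*pi/7))*conj(exp(2*I*pi/7)) + 1*(exp(-4*I*pi/7))*conj(exp(-4*I*pi/7)) + 1*(exp(4*I*pi/7))*conj(exp(4*I*pi/7)) + 1*(exp(-2*I*pi/7))*conj(exp(-2*I*pi/7)) + 1*(exp(6*I*pi/7))*conj(exp(6*I*pi/7))]
      = (1/7)[(1) + (1) + (1) + (1) + (1) + (1) + (1)] = 7/7 = 1
  <chi_4*chi_0, chi_5> = (1/7)[1*(1)*conj(1) + 1*(exp(-6*I*pi/7))*conj(exp(-4*I*pi/7)) + 1*(exp(2*I*pi/7))*conj(exp(6*I*pi/7)) + 1*(exp(-4*I*pi/7))*conj(exp(2*I*pi/7)) + 1*(exp(4*I*pi/7))*conj(exp(-2*I*pi/7)) + 1*(exp(-2*I*pi/7))*conj(exp(-6*I*pi/7)) + 1*(exp(6*I*pi/7))*conj(exp(4*I*pi/7))]
      = (1/7)[(1) + (exp(-2*I*pi/7)) + (exp(-4*I*pi/7)) + (exp(-6*I*pi/7)) + (exp(6*I*pi/7)) + (exp(4*I*pi/7)) + (exp(2*I*pi/7))] = 0/7 = 0
  <chi_4*chi_0, chi_6> = (1/7)[1*(1)*conj(1) + 1*(exp(-6*I*pi/7))*conj(exp(-2*I*pi/7)) + 1*(exp(2*I*pi/7))*conj(exp(-4*I*pi/7)) + 1*(exp(-4*I*pi/7))*conj(exp(-6*I*pi/7)) + 1*(exp(4*I*pi/7))*conj(exp(6*I*pi/7)) + 1*(exp(-2*I*pi/7))*conj(exp(4*I*pi/7)) + 1*(exp(6*I*pi/7))*conj(exp(2*I*pi/7))]
      = (1/7)[(1) + (exp(-4*I*pi/7)) + (exp(6*I*pi/7)) + (exp(2*I*pi/7)) + (exp(-2*I*pi/7)) + (exp(-6*I*pi/7)) + (exp(4*I*pi/7))] = 0/7 = 0
(Exp terms are combined using exp(i*s)*conj(exp(i*t)) = exp(i*(s-t)), and sums of them are collapsed using the identity that for every m > 1 the m distinct m-th roots of unity sum to 0, e.g. 1 + exp(2*I*pi/3) + exp(-2*I*pi/3) = 0.)
Hence the multiplicities are chi_4: 1. Dimension check: dim(chi_4)*dim(chi_0) = 1*1 = 1 and sum (mult * dim) = 1*1 = 1.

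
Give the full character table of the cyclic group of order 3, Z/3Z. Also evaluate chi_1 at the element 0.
Character table of Z/3Z (irreps indexed chi_0,...,chi_2 with chi_k(m) = zeta_3^(k*m), zeta_3 = exp(2*pi*i/3)):
  irrep \ class  {0} (size 1)  {1} (size 1)    {2} (size 1)  
  chi_0          1             1               1             
  chi_1          1             exp(2*I*pi/3)   exp(-2*I*pi/3)
  chi_2          1             exp(-2*I*pi/3)  exp(2*I*pi/3) 

Spot check: chi_1(0) = zeta_3^(1*0) = zeta_3^0 = 1.

Z/3Z is abelian, so all 3 irreducible complex representations are 1-dimensional. They are given by chi_k(m) = zeta_3^(k*m) for k = 0,...,2. Row orthogonality: sum_m chi_k(m) conj(chi_l(m)) = 3 * [k = l].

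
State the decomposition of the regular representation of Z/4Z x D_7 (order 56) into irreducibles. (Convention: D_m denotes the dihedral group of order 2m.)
Each irreducible V_i of dimension d_i appears with multiplicity d_i, i.e. rho_reg = (direct sum over all irreducibles V_i) d_i V_i. The irreducible dimensions for Z/4Z x D_7 are 1, 1, 1, 1, 1, 1, 1, 1, 2, 2, 2, 2, 2, 2, 2, 2, 2, 2, 2, 2: 8 irreducibles of dimension 1, each with multiplicity 1; 12 irreducibles of dimension 2, each with multiplicity 2. Total dimension 8*1*1 + 12*2*2 = 56 = |G|.

General theorem: in the regular representation of a finite group G, each irreducible appears with multiplicity equal to its dimension. Check: dim(rho_reg) = sum d_i^2 = 1 + 1 + 1 + 1 + 1 + 1 + 1 + 1 + 4 + 4 + 4 + 4 + 4 + 4 + 4 + 4 + 4 + 4 + 4 + 4 = 56 = |G|.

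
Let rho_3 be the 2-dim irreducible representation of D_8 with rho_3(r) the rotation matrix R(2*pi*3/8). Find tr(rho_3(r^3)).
chi_{rho_3}(r^3) = 2*cos(2*pi*3*3/8) = sqrt(2)

Derivation: rho_3(r^3) is rotation by angle 2*pi*3*3/8, whose trace is 2*cos(2*pi*3*3/8) = sqrt(2).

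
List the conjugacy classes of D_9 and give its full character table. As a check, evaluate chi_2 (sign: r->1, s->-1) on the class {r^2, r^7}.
Conjugacy classes: {e} of size 1, {r^1, r^8} of size 2, {r^2, r^7} of size 2, {r^3, r^6} of size 2, {r^4, r^5} of size 2, {s, sr, ..., sr^8} of size 9.
Character table:
  irrep \ class              {e} (size 1)  {r^1, r^8} (size 2)  {r^2, r^7} (size 2)  {r^3, r^6} (size 2)  {r^4, r^5} (size 2)  {s, sr, ..., sr^8} (size 9)
  chi_1 (triv)               1             1                    1                    1                    1                    1                          
  chi_2 (sign: r->1, s->-1)  1             1                    1                    1                    1                    -1                         
  chi_3 (2d, j=1)            2             2*cos(2*pi/9)        2*cos(4*pi/9)        -1                   -2*cos(pi/9)         0                          
  chi_4 (2d, j=2)            2             2*cos(4*pi/9)        -2*cos(pi/9)         -1                   2*cos(2*pi/9)        0                          
  chi_5 (2d, j=3)            2             -1                   -1                   2                    -1                   0                          
  chi_6 (2d, j=4)            2             -2*cos(pi/9)         2*cos(2*pi/9)        -1                   2*cos(4*pi/9)        0                          

Spot check: chi_2 (sign: r->1, s->-1) on {r^2, r^7} = 1.

Why: D_9 has order 2*9 = 18 with 6 conjugacy classes, hence 6 irreducibles. Sum of squared dims 1 + 1 + 4 + 4 + 4 + 4 = 18 = |G|. Linear characters come from the abelianisation; the 2-dimensional irreps have character r^k -> 2*cos(2*pi*j*k/9), reflections -> 0.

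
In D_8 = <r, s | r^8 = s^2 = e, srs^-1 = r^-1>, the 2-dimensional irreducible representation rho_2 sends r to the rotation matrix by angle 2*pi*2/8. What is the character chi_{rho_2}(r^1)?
chi_{rho_2}(r^1) = 2*cos(2*pi*2*1/8) = 0

Solution. rho_2(r^1) is rotation by angle 2*pi*2*1/8, whose trace is 2*cos(2*pi*2*1/8) = 0.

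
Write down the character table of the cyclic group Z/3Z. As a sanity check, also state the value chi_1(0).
Character table of Z/3Z (irreps indexed chi_0,...,chi_2 with chi_k(m) = zeta_3^(k*m), zeta_3 = exp(2*pi*i/3)):
  irrep \ class  {0} (size 1)  {1} (size 1)    {2} (size 1)  
  chi_0          1             1               1             
  chi_1          1             exp(2*I*pi/3)   exp(-2*I*pi/3)
  chi_2          1             exp(-2*I*pi/3)  exp(2*I*pi/3) 

Spot check: chi_1(0) = zeta_3^(1*0) = zeta_3^0 = 1.

Derivation: Z/3Z is abelian, so all 3 irreducible complex representations are 1-dimensional. They are given by chi_k(m) = zeta_3^(k*m) for k = 0,...,2. Row orthogonality: sum_m chi_k(m) conj(chi_l(m)) = 3 * [k = l].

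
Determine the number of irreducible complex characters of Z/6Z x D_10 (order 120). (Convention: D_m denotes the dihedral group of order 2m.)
48

Working: The number of irreducible complex representations of a finite group equals its number of conjugacy classes. For a direct product, #classes(G x H) = #classes(G) * #classes(H). Z/6Z has 6 classes (abelian), D_10 has 8 classes, so 6 * 8 = 48, so Z/6Z x D_10 (order 120) has exactly 48 irreducible complex representations.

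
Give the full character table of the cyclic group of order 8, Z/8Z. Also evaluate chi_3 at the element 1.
Character table of Z/8Z (irreps indexed chi_0,...,chi_7 with chi_k(m) = zeta_8^(k*m), zeta_8 = exp(2*pi*i/8)):
  irrep \ class  {0} (size 1)  {1} (size 1)    {2} (size 1)  {3} (size 1)    {4} (size 1)  {5} (size 1)    {6} (size 1)  {7} (size 1)  
  chi_0          1             1               1             1               1             1               1             1             
  chi_1          1             exp(I*pi/4)     I             exp(3*I*pi/4)   -1            exp(-3*I*pi/4)  -I            exp(-I*pi/4)  
  chi_2          1             I               -1            -I              1             I               -1            -I            
  chi_3          1             exp(3*I*pi/4)   -I            exp(I*pi/4)     -1            exp(-I*pi/4)    I             exp(-3*I*pi/4)
  chi_4          1             -1              1             -1              1             -1              1             -1            
  chi_5          1             exp(-3*I*pi/4)  I             exp(-I*pi/4)    -1            exp(I*pi/4)     -I            exp(3*I*pi/4) 
  chi_6          1             -I              -1            I               1             -I              -1            I             
  chi_7          1             exp(-I*pi/4)    -I            exp(-3*I*pi/4)  -1            exp(3*I*pi/4)   I             exp(I*pi/4)   

Spot check: chi_3(1) = zeta_8^(3*1) = zeta_8^3 = exp(3*I*pi/4).

Working: Z/8Z is abelian, so all 8 irreducible complex representations are 1-dimensional. They are given by chi_k(m) = zeta_8^(k*m) for k = 0,...,7. Row orthogonality: sum_m chi_k(m) conj(chi_l(m)) = 8 * [k = l].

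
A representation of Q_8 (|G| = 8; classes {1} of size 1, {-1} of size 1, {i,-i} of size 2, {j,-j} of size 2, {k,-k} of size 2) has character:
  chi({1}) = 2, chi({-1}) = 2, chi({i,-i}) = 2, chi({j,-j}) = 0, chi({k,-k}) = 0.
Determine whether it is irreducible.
Not irreducible (reducible): <chi, chi> = 2 > 1.

Details: <chi, chi> = (1/|G|) sum_C |C| * |chi(C)|^2 = (1/8)[1*|2|^2 + 1*|2|^2 + 2*|2|^2 + 2*|0|^2 + 2*|0|^2]
  = (1/8)[(4) + (4) + (8) + (0) + (0)] = 16/8 = 2.
A character is irreducible iff <chi, chi> = 1, so this representation is reducible.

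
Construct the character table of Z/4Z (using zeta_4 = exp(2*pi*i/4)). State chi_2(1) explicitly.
Character table of Z/4Z (irreps indexed chi_0,...,chi_3 with chi_k(m) = zeta_4^(k*m), zeta_4 = exp(2*pi*i/4)):
  irrep \ class  {0} (size 1)  {1} (size 1)  {2} (size 1)  {3} (size 1)
  chi_0          1             1             1             1           
  chi_1          1             I             -1            -I          
  chi_2          1             -1            1             -1          
  chi_3          1             -I            -1            I           

Spot check: chi_2(1) = zeta_4^(2*1) = zeta_4^2 = -1.

Argument: Z/4Z is abelian, so all 4 irreducible complex representations are 1-dimensional. They are given by chi_k(m) = zeta_4^(k*m) for k = 0,...,3. Row orthogonality: sum_m chi_k(m) conj(chi_l(m)) = 4 * [k = l].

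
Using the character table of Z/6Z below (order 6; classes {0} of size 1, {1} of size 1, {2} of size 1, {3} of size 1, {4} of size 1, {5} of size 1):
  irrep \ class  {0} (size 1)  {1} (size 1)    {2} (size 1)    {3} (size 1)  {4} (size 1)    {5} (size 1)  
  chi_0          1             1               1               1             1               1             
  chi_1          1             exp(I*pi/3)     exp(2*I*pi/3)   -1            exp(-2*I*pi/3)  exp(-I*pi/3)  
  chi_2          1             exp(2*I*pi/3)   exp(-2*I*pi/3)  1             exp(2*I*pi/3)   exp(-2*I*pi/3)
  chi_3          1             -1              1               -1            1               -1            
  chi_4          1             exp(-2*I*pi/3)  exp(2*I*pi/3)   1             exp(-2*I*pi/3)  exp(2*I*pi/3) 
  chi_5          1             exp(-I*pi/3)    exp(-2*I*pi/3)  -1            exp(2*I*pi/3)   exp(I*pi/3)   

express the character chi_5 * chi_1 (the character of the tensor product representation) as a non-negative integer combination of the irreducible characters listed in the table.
chi_5 tensor chi_1 = chi_0 (all other irreducibles have multiplicity 0).

Argument: The character of a tensor product is the pointwise product (chi_5 * chi_1)(C) = chi_5(C) * chi_1(C):
  {0}: (1)*(1), {1}: (exp(-I*pi/3))*(exp(I*pi/3)), {2}: (exp(-2*I*pi/3))*(exp(2*I*pi/3)), {3}: (-1)*(-1), {4}: (exp(2*I*pi/3))*(exp(-2*I*pi/3)), {5}: (exp(I*pi/3))*(exp(-I*pi/3))
so (chi_5 * chi_1) takes values
  {0} -> 1, {1} -> 1, {2} -> 1, {3} -> 1, {4} -> 1, {5} -> 1.
Now take the inner product of this character with each irreducible chi from the table, <chi_5*chi_1, chi> = (1/6) sum_C |C| (chi_5*chi_1)(C) conj(chi(C)):
  <chi_5*chi_1, chi_0> = (1/6)[1*(1)*conj(1) + 1*(1)*conj(1) + 1*(1)*conj(1) + 1*(1)*conj(1) + 1*(1)*conj(1) + 1*(1)*conj(1)]
      = (1/6)[(1) + (1) + (1) + (1) + (1) + (1)] = 6/6 = 1
  <chi_5*chi_1, chi_1> = (1/6)[1*(1)*conj(1) + 1*(1)*conj(exp(I*pi/3)) + 1*(1)*conj(exp(2*I*pi/3)) + 1*(1)*conj(-1) + 1*(1)*conj(exp(-2*I*pi/3)) + 1*(1)*conj(exp(-I*pi/3))]
      = (1/6)[(1) + (exp(-I*pi/3)) + (exp(-2*I*pi/3)) + (-1) + (exp(2*I*pi/3)) + (exp(I*pi/3))] = 0/6 = 0
  <chi_5*chi_1, chi_2> = (1/6)[1*(1)*conj(1) + 1*(1)*conj(exp(2*I*pi/3)) + 1*(1)*conj(exp(-2*I*pi/3)) + 1*(1)*conj(1) + 1*(1)*conj(exp(2*I*pi/3)) + 1*(1)*conj(exp(-2*I*pi/3))]
      = (1/6)[(1) + (exp(-2*I*pi/3)) + (exp(2*I*pi/3)) + (1) + (exp(-2*I*pi/3)) + (exp(2*I*pi/3))] = 0/6 = 0
  <chi_5*chi_1, chi_3> = (1/6)[1*(1)*conj(1) + 1*(1)*conj(-1) + 1*(1)*conj(1) + 1*(1)*conj(-1) + 1*(1)*conj(1) + 1*(1)*conj(-1)]
      = (1/6)[(1) + (-1) + (1) + (-1) + (1) + (-1)] = 0/6 = 0
  <chi_5*chi_1, chi_4> = (1/6)[1*(1)*conj(1) + 1*(1)*conj(exp(-2*I*pi/3)) + 1*(1)*conj(exp(2*I*pi/3)) + 1*(1)*conj(1) + 1*(1)*conj(exp(-2*I*pi/3)) + 1*(1)*conj(exp(2*I*pi/3))]
      = (1/6)[(1) + (exp(2*I*pi/3)) + (exp(-2*I*pi/3)) + (1) + (exp(2*I*pi/3)) + (exp(-2*I*pi/3))] = 0/6 = 0
  <chi_5*chi_1, chi_5> = (1/6)[1*(1)*conj(1) + 1*(1)*conj(exp(-I*pi/3)) + 1*(1)*conj(exp(-2*I*pi/3)) + 1*(1)*conj(-1) + 1*(1)*conj(exp(2*I*pi/3)) + 1*(1)*conj(exp(I*pi/3))]
      = (1/6)[(1) + (exp(I*pi/3)) + (exp(2*I*pi/3)) + (-1) + (exp(-2*I*pi/3)) + (exp(-I*pi/3))] = 0/6 = 0
(Exp terms are combined using exp(i*s)*conj(exp(i*t)) = exp(i*(s-t)), and sums of them are collapsed using the identity that for every m > 1 the m distinct m-th roots of unity sum to 0, e.g. 1 + exp(2*I*pi/3) + exp(-2*I*pi/3) = 0.)
Hence the multiplicities are chi_0: 1. Dimension check: dim(chi_5)*dim(chi_1) = 1*1 = 1 and sum (mult * dim) = 1*1 = 1.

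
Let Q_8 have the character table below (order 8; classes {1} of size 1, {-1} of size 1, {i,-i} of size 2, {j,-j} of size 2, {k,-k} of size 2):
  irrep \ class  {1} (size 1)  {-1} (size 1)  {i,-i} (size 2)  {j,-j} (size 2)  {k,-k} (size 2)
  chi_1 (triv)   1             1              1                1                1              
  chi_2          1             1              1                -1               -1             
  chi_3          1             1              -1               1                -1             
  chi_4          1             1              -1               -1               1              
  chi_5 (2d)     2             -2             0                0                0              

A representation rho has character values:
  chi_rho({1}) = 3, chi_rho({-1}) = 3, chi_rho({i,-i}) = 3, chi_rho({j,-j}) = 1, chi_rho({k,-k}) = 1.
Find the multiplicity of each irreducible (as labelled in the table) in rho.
Multiplicities: chi_1: 2, chi_2: 1, chi_3: 0, chi_4: 0, chi_5: 0.

Reasoning: Use <chi_rho, chi> = (1/|G|) sum_C |C| * chi_rho(C) * conj(chi(C)) with |G| = 8 for each irreducible chi in the table:
  <chi_rho, chi_1> = (1/8)[1*(3)*conj(1) + 1*(3)*conj(1) + 2*(3)*conj(1) + 2*(1)*conj(1) + 2*(1)*conj(1)]
      = (1/8)[(3) + (3) + (6) + (2) + (2)] = 16/8 = 2
  <chi_rho, chi_2> = (1/8)[1*(3)*conj(1) + 1*(3)*conj(1) + 2*(3)*conj(1) + 2*(1)*conj(-1) + 2*(1)*conj(-1)]
      = (1/8)[(3) + (3) + (6) + (-2) + (-2)] = 8/8 = 1
  <chi_rho, chi_3> = (1/8)[1*(3)*conj(1) + 1*(3)*conj(1) + 2*(3)*conj(-1) + 2*(1)*conj(1) + 2*(1)*conj(-1)]
      = (1/8)[(3) + (3) + (-6) + (2) + (-2)] = 0/8 = 0
  <chi_rho, chi_4> = (1/8)[1*(3)*conj(1) + 1*(3)*conj(1) + 2*(3)*conj(-1) + 2*(1)*conj(-1) + 2*(1)*conj(1)]
      = (1/8)[(3) + (3) + (-6) + (-2) + (2)] = 0/8 = 0
  <chi_rho, chi_5> = (1/8)[1*(3)*conj(2) + 1*(3)*conj(-2) + 2*(3)*conj(0) + 2*(1)*conj(0) + 2*(1)*conj(0)]
      = (1/8)[(6) + (-6) + (0) + (0) + (0)] = 0/8 = 0
Dimension check: dim(rho) = sum (mult * dim) = 2*1 + 1*1 + 0*1 + 0*1 + 0*2 = 3 = chi_rho(e) = 3.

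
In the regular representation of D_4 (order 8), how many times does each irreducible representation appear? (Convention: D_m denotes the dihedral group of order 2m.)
Each irreducible V_i of dimension d_i appears with multiplicity d_i, i.e. rho_reg = (direct sum over all irreducibles V_i) d_i V_i. The irreducible dimensions for D_4 are 1, 1, 1, 1, 2: 4 irreducibles of dimension 1, each with multiplicity 1; 1 irreducible of dimension 2, with multiplicity 2. Total dimension 4*1*1 + 1*2*2 = 8 = |G|.

Working: General theorem: in the regular representation of a finite group G, each irreducible appears with multiplicity equal to its dimension. Check: dim(rho_reg) = sum d_i^2 = 1 + 1 + 1 + 1 + 4 = 8 = |G|.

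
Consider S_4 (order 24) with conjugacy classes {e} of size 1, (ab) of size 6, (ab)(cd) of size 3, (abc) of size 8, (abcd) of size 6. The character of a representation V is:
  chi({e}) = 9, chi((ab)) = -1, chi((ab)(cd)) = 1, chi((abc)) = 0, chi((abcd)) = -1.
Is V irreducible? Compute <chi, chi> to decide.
Not irreducible (reducible): <chi, chi> = 4 > 1.

Working: <chi, chi> = (1/|G|) sum_C |C| * |chi(C)|^2 = (1/24)[1*|9|^2 + 6*|-1|^2 + 3*|1|^2 + 8*|0|^2 + 6*|-1|^2]
  = (1/24)[(81) + (6) + (3) + (0) + (6)] = 96/24 = 4.
A character is irreducible iff <chi, chi> = 1, so this representation is reducible.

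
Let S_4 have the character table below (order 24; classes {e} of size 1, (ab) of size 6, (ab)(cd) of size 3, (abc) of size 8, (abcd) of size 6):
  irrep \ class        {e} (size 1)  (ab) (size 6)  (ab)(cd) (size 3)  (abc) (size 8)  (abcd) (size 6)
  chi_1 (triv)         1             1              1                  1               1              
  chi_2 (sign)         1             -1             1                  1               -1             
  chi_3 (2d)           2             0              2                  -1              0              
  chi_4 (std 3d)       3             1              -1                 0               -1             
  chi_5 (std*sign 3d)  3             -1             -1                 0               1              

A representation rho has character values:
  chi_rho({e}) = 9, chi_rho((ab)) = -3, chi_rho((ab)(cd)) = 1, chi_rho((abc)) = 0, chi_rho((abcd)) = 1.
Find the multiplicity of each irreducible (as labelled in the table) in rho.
Multiplicities: chi_1: 0, chi_2: 1, chi_3: 1, chi_4: 0, chi_5: 2.

Proof sketch: Use <chi_rho, chi> = (1/|G|) sum_C |C| * chi_rho(C) * conj(chi(C)) with |G| = 24 for each irreducible chi in the table:
  <chi_rho, chi_1> = (1/24)[1*(9)*conj(1) + 6*(-3)*conj(1) + 3*(1)*conj(1) + 8*(0)*conj(1) + 6*(1)*conj(1)]
      = (1/24)[(9) + (-18) + (3) + (0) + (6)] = 0/24 = 0
  <chi_rho, chi_2> = (1/24)[1*(9)*conj(1) + 6*(-3)*conj(-1) + 3*(1)*conj(1) + 8*(0)*conj(1) + 6*(1)*conj(-1)]
      = (1/24)[(9) + (18) + (3) + (0) + (-6)] = 24/24 = 1
  <chi_rho, chi_3> = (1/24)[1*(9)*conj(2) + 6*(-3)*conj(0) + 3*(1)*conj(2) + 8*(0)*conj(-1) + 6*(1)*conj(0)]
      = (1/24)[(18) + (0) + (6) + (0) + (0)] = 24/24 = 1
  <chi_rho, chi_4> = (1/24)[1*(9)*conj(3) + 6*(-3)*conj(1) + 3*(1)*conj(-1) + 8*(0)*conj(0) + 6*(1)*conj(-1)]
      = (1/24)[(27) + (-18) + (-3) + (0) + (-6)] = 0/24 = 0
  <chi_rho, chi_5> = (1/24)[1*(9)*conj(3) + 6*(-3)*conj(-1) + 3*(1)*conj(-1) + 8*(0)*conj(0) + 6*(1)*conj(1)]
      = (1/24)[(27) + (18) + (-3) + (0) + (6)] = 48/24 = 2
Dimension check: dim(rho) = sum (mult * dim) = 0*1 + 1*1 + 1*2 + 0*3 + 2*3 = 9 = chi_rho(e) = 9.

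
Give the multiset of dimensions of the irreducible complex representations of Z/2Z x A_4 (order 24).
Dimensions: 1, 1, 1, 1, 1, 1, 3, 3

Solution. There are 8 irreducibles (= number of conjugacy classes). Their dimensions d_i satisfy sum d_i^2 = |G| = 24: 1 + 1 + 1 + 1 + 1 + 1 + 9 + 9 = 24. (For the product with Z/2Z: each of the 2 1-dim characters of Z/2Z tensors with each irrep of A_4, giving 2 copies of each A_4-dimension.)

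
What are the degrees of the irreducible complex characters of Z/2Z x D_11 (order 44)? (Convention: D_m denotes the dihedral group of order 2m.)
Dimensions: 1, 1, 1, 1, 2, 2, 2, 2, 2, 2, 2, 2, 2, 2

Details: There are 14 irreducibles (= number of conjugacy classes). Their dimensions d_i satisfy sum d_i^2 = |G| = 44: 1 + 1 + 1 + 1 + 4 + 4 + 4 + 4 + 4 + 4 + 4 + 4 + 4 + 4 = 44. (For the product with Z/2Z: each of the 2 1-dim characters of Z/2Z tensors with each irrep of D_11, giving 2 copies of each D_11-dimension.)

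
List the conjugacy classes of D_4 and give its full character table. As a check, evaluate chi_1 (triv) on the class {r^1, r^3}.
Conjugacy classes: {e} of size 1, {r^2} of size 1, {r^1, r^3} of size 2, {s, sr^2, ...} of size 2, {sr, sr^3, ...} of size 2.
Character table:
  irrep \ class              {e} (size 1)  {r^2} (size 1)  {r^1, r^3} (size 2)  {s, sr^2, ...} (size 2)  {sr, sr^3, ...} (size 2)
  chi_1 (triv)               1             1               1                    1                        1                       
  chi_2 (sign: r->1, s->-1)  1             1               1                    -1                       -1                      
  chi_3 (r->-1, s->1)        1             1               -1                   1                        -1                      
  chi_4 (r->-1, s->-1)       1             1               -1                   -1                       1                       
  chi_5 (2d, j=1)            2             -2              0                    0                        0                       

Spot check: chi_1 (triv) on {r^1, r^3} = 1.

Details: D_4 has order 2*4 = 8 with 5 conjugacy classes, hence 5 irreducibles. Sum of squared dims 1 + 1 + 1 + 1 + 4 = 8 = |G|. Linear characters come from the abelianisation; the 2-dimensional irreps have character r^k -> 2*cos(2*pi*j*k/4), reflections -> 0.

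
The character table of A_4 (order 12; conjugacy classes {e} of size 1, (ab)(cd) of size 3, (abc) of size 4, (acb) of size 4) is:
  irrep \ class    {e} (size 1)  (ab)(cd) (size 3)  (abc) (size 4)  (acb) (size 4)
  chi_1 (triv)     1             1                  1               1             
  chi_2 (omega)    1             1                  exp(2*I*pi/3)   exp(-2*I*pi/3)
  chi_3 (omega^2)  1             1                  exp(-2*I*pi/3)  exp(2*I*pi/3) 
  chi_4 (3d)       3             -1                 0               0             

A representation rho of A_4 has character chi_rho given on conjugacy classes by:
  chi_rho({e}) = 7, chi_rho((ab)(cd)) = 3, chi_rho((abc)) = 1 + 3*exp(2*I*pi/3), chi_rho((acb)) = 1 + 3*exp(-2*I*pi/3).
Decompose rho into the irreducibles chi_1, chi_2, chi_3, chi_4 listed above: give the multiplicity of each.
Multiplicities: chi_1: 1, chi_2: 3, chi_3: 0, chi_4: 1.

Details: Use <chi_rho, chi> = (1/|G|) sum_C |C| * chi_rho(C) * conj(chi(C)) with |G| = 12 for each irreducible chi in the table:
  <chi_rho, chi_1> = (1/12)[1*(7)*conj(1) + 3*(3)*conj(1) + 4*(1 + 3*exp(2*I*pi/3))*conj(1) + 4*(1 + 3*exp(-2*I*pi/3))*conj(1)]
      = (1/12)[(7) + (9) + (4 + 12*exp(2*I*pi/3)) + (4 + 12*exp(-2*I*pi/3))] = 12/12 = 1
  <chi_rho, chi_2> = (1/12)[1*(7)*conj(1) + 3*(3)*conj(1) + 4*(1 + 3*exp(2*I*pi/3))*conj(exp(2*I*pi/3)) + 4*(1 + 3*exp(-2*I*pi/3))*conj(exp(-2*I*pi/3))]
      = (1/12)[(7) + (9) + (12 + 4*exp(-2*I*pi/3)) + (12 + 4*exp(2*I*pi/3))] = 36/12 = 3
  <chi_rho, chi_3> = (1/12)[1*(7)*conj(1) + 3*(3)*conj(1) + 4*(1 + 3*exp(2*I*pi/3))*conj(exp(-2*I*pi/3)) + 4*(1 + 3*exp(-2*I*pi/3))*conj(exp(2*I*pi/3))]
      = (1/12)[(7) + (9) + (12*exp(-2*I*pi/3) + 4*exp(2*I*pi/3)) + (4*exp(-2*I*pi/3) + 12*exp(2*I*pi/3))] = 0/12 = 0
  <chi_rho, chi_4> = (1/12)[1*(7)*conj(3) + 3*(3)*conj(-1) + 4*(1 + 3*exp(2*I*pi/3))*conj(0) + 4*(1 + 3*exp(-2*I*pi/3))*conj(0)]
      = (1/12)[(21) + (-9) + (0) + (0)] = 12/12 = 1
(Exp terms are combined using exp(i*s)*conj(exp(i*t)) = exp(i*(s-t)), and sums of them are collapsed using the identity that for every m > 1 the m distinct m-th roots of unity sum to 0, e.g. 1 + exp(2*I*pi/3) + exp(-2*I*pi/3) = 0.)
Dimension check: dim(rho) = sum (mult * dim) = 1*1 + 3*1 + 0*1 + 1*3 = 7 = chi_rho(e) = 7.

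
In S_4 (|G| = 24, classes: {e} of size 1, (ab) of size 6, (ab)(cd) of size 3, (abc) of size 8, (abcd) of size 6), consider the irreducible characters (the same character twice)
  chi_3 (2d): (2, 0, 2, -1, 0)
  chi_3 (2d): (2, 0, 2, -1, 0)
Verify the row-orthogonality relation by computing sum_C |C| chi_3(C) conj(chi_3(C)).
Sum = 24 = |G| = 24; so <chi_3, chi_3> = 1 (norm-1 confirms irreducibility).

Details: Compute term by term over conjugacy classes (|C| * chi_3(C) * conj(chi_3(C))):
  1*(2)*conj(2) + 6*(0)*conj(0) + 3*(2)*conj(2) + 8*(-1)*conj(-1) + 6*(0)*conj(0)
  = (4) + (0) + (12) + (8) + (0)
  = 24.
Dividing by |G| = 24 gives 24/24 = 1, matching the row-orthogonality relation <chi_3, chi_3> = [chi_3 = chi_3].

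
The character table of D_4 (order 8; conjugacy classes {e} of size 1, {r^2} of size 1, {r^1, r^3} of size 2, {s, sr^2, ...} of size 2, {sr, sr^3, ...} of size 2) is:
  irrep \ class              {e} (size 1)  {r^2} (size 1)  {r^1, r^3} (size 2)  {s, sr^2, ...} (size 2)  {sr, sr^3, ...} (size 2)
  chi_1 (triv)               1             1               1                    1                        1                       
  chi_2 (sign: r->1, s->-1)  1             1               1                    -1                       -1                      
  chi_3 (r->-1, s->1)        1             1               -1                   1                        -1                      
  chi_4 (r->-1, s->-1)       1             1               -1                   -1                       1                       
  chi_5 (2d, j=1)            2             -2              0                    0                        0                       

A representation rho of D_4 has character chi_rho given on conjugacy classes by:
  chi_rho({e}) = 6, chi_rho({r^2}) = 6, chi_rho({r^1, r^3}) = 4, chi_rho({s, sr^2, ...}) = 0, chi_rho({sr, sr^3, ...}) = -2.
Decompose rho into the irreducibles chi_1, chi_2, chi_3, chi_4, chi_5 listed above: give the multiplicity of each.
Multiplicities: chi_1: 2, chi_2: 3, chi_3: 1, chi_4: 0, chi_5: 0.

Derivation: Use <chi_rho, chi> = (1/|G|) sum_C |C| * chi_rho(C) * conj(chi(C)) with |G| = 8 for each irreducible chi in the table:
  <chi_rho, chi_1> = (1/8)[1*(6)*conj(1) + 1*(6)*conj(1) + 2*(4)*conj(1) + 2*(0)*conj(1) + 2*(-2)*conj(1)]
      = (1/8)[(6) + (6) + (8) + (0) + (-4)] = 16/8 = 2
  <chi_rho, chi_2> = (1/8)[1*(6)*conj(1) + 1*(6)*conj(1) + 2*(4)*conj(1) + 2*(0)*conj(-1) + 2*(-2)*conj(-1)]
      = (1/8)[(6) + (6) + (8) + (0) + (4)] = 24/8 = 3
  <chi_rho, chi_3> = (1/8)[1*(6)*conj(1) + 1*(6)*conj(1) + 2*(4)*conj(-1) + 2*(0)*conj(1) + 2*(-2)*conj(-1)]
      = (1/8)[(6) + (6) + (-8) + (0) + (4)] = 8/8 = 1
  <chi_rho, chi_4> = (1/8)[1*(6)*conj(1) + 1*(6)*conj(1) + 2*(4)*conj(-1) + 2*(0)*conj(-1) + 2*(-2)*conj(1)]
      = (1/8)[(6) + (6) + (-8) + (0) + (-4)] = 0/8 = 0
  <chi_rho, chi_5> = (1/8)[1*(6)*conj(2) + 1*(6)*conj(-2) + 2*(4)*conj(0) + 2*(0)*conj(0) + 2*(-2)*conj(0)]
      = (1/8)[(12) + (-12) + (0) + (0) + (0)] = 0/8 = 0
Dimension check: dim(rho) = sum (mult * dim) = 2*1 + 3*1 + 1*1 + 0*1 + 0*2 = 6 = chi_rho(e) = 6.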